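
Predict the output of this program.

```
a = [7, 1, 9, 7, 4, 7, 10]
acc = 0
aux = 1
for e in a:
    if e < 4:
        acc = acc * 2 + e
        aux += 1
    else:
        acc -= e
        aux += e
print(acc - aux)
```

-96

e=7: not <4, acc = 0-7 = -7; aux=8
e=1: <4, acc = (-7)*2+1 = -13; aux=9
e=9: not <4, acc = (-13)-9 = -22; aux=18
e=7: not <4, acc = (-22)-7 = -29; aux=25
e=4: not <4, acc = (-29)-4 = -33; aux=29
e=7: not <4, acc = (-33)-7 = -40; aux=36
e=10: not <4, acc = (-40)-10 = -50; aux=46
acc-aux = (-50)-46 = -96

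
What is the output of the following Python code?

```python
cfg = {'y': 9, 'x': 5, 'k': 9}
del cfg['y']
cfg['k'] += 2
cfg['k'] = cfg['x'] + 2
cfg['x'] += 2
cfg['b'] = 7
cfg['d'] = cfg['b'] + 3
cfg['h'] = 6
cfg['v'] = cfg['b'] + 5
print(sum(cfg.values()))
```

49

del 'y' → {'x': 5, 'k': 9}
cfg['k'] = 9+2 = 11 → {'x': 5, 'k': 11}
cfg['k'] = cfg['x']+2 = 7 → {'x': 5, 'k': 7}
cfg['x'] = 5+2 = 7 → {'x': 7, 'k': 7}
cfg['b'] = 7 → {'x': 7, 'k': 7, 'b': 7}
cfg['d'] = cfg['b']+3 = 10 → {'x': 7, 'k': 7, 'b': 7, 'd': 10}
cfg['h'] = 6 → {'x': 7, 'k': 7, 'b': 7, 'd': 10, 'h': 6}
cfg['v'] = cfg['b']+5 = 12 → {'x': 7, 'k': 7, 'b': 7, 'd': 10, 'h': 6, 'v': 12}
sum of values = 49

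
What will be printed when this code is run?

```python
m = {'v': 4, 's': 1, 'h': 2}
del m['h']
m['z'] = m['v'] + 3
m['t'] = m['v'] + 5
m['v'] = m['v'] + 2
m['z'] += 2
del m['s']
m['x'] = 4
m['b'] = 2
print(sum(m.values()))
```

del 'h' → {'v': 4, 's': 1}
m['z'] = m['v']+3 = 7 → {'v': 4, 's': 1, 'z': 7}
m['t'] = m['v']+5 = 9 → {'v': 4, 's': 1, 'z': 7, 't': 9}
m['v'] = m['v']+2 = 6 → {'v': 6, 's': 1, 'z': 7, 't': 9}
m['z'] = 7+2 = 9 → {'v': 6, 's': 1, 'z': 9, 't': 9}
del 's' → {'v': 6, 'z': 9, 't': 9}
m['x'] = 4 → {'v': 6, 'z': 9, 't': 9, 'x': 4}
m['b'] = 2 → {'v': 6, 'z': 9, 't': 9, 'x': 4, 'b': 2}
sum of values = 30

30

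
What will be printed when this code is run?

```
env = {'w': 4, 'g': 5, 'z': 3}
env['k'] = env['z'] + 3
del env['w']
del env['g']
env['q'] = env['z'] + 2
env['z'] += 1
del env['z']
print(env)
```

env['k'] = env['z']+3 = 6 → {'w': 4, 'g': 5, 'z': 3, 'k': 6}
del 'w' → {'g': 5, 'z': 3, 'k': 6}
del 'g' → {'z': 3, 'k': 6}
env['q'] = env['z']+2 = 5 → {'z': 3, 'k': 6, 'q': 5}
env['z'] = 3+1 = 4 → {'z': 4, 'k': 6, 'q': 5}
del 'z' → {'k': 6, 'q': 5}

{'k': 6, 'q': 5}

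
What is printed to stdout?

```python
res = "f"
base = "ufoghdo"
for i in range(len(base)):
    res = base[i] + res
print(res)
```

odhgofuf

i=0: prepend 'u' → 'uf'
i=1: prepend 'f' → 'fuf'
i=2: prepend 'o' → 'ofuf'
i=3: prepend 'g' → 'gofuf'
i=4: prepend 'h' → 'hgofuf'
i=5: prepend 'd' → 'dhgofuf'
i=6: prepend 'o' → 'odhgofuf'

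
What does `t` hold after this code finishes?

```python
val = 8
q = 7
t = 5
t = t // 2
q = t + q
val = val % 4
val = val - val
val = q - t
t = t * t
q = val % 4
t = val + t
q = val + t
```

11

t = 5//2 = 2
q = 2+7 = 9
val = 8%4 = 0
val = 0-0 = 0
val = 9-2 = 7
t = 2*2 = 4
q = 7%4 = 3
t = 7+4 = 11
q = 7+11 = 18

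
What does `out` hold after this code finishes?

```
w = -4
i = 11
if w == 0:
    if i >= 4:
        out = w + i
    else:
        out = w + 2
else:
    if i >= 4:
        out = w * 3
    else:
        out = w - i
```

w=-4, i=11
w == 0 is False; i >= 4 is True
→ out = w * 3 = -12

-12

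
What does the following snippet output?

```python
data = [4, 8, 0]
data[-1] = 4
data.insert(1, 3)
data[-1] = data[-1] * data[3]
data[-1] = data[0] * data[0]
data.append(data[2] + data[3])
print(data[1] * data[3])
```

data[-1] = 4 → [4, 8, 4]
insert 3 at 1 → [4, 3, 8, 4]
data[-1] = data[-1]*data[3] = 4*4 = 16 → [4, 3, 8, 16]
data[-1] = data[0]*data[0] = 4*4 = 16 → [4, 3, 8, 16]
append data[2]+data[3] = 8+16 = 24 → [4, 3, 8, 16, 24]
data[1]*data[3] = 3*16 = 48

48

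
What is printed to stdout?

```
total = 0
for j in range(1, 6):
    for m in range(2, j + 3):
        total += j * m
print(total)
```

j=1,m=2: total = 0+2 = 2
j=1,m=3: total = 2+3 = 5
j=2,m=2: total = 5+4 = 9
j=2,m=3: total = 9+6 = 15
j=2,m=4: total = 15+8 = 23
j=3,m=2: total = 23+6 = 29
j=3,m=3: total = 29+9 = 38
j=3,m=4: total = 38+12 = 50
j=3,m=5: total = 50+15 = 65
j=4,m=2: total = 65+8 = 73
j=4,m=3: total = 73+12 = 85
j=4,m=4: total = 85+16 = 101
j=4,m=5: total = 101+20 = 121
j=4,m=6: total = 121+24 = 145
j=5,m=2: total = 145+10 = 155
j=5,m=3: total = 155+15 = 170
j=5,m=4: total = 170+20 = 190
j=5,m=5: total = 190+25 = 215
j=5,m=6: total = 215+30 = 245
j=5,m=7: total = 245+35 = 280

280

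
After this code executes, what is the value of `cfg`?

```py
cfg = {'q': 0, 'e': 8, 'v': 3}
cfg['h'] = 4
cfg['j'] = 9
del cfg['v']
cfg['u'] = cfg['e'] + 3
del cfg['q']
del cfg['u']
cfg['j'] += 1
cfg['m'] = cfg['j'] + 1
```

{'e': 8, 'h': 4, 'j': 10, 'm': 11}

cfg['h'] = 4 → {'q': 0, 'e': 8, 'v': 3, 'h': 4}
cfg['j'] = 9 → {'q': 0, 'e': 8, 'v': 3, 'h': 4, 'j': 9}
del 'v' → {'q': 0, 'e': 8, 'h': 4, 'j': 9}
cfg['u'] = cfg['e']+3 = 11 → {'q': 0, 'e': 8, 'h': 4, 'j': 9, 'u': 11}
del 'q' → {'e': 8, 'h': 4, 'j': 9, 'u': 11}
del 'u' → {'e': 8, 'h': 4, 'j': 9}
cfg['j'] = 9+1 = 10 → {'e': 8, 'h': 4, 'j': 10}
cfg['m'] = cfg['j']+1 = 11 → {'e': 8, 'h': 4, 'j': 10, 'm': 11}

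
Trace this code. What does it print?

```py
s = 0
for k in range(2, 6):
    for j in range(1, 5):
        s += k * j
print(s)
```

k=2,j=1: s = 0+2 = 2
k=2,j=2: s = 2+4 = 6
k=2,j=3: s = 6+6 = 12
k=2,j=4: s = 12+8 = 20
k=3,j=1: s = 20+3 = 23
k=3,j=2: s = 23+6 = 29
k=3,j=3: s = 29+9 = 38
k=3,j=4: s = 38+12 = 50
k=4,j=1: s = 50+4 = 54
k=4,j=2: s = 54+8 = 62
k=4,j=3: s = 62+12 = 74
k=4,j=4: s = 74+16 = 90
k=5,j=1: s = 90+5 = 95
k=5,j=2: s = 95+10 = 105
k=5,j=3: s = 105+15 = 120
k=5,j=4: s = 120+20 = 140

140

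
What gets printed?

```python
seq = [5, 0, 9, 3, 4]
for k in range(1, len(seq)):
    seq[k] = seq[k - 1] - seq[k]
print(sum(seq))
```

-12

k=1: seq[1] = 5-0 = 5 → [5, 5, 9, 3, 4]
k=2: seq[2] = 5-9 = -4 → [5, 5, -4, 3, 4]
k=3: seq[3] = (-4)-3 = -7 → [5, 5, -4, -7, 4]
k=4: seq[4] = (-7)-4 = -11 → [5, 5, -4, -7, -11]
sum = -12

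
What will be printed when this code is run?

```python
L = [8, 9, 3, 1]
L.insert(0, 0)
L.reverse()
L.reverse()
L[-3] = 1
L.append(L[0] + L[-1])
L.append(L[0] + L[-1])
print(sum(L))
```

15

insert 0 at 0 → [0, 8, 9, 3, 1]
reverse → [1, 3, 9, 8, 0]
reverse → [0, 8, 9, 3, 1]
L[-3] = 1 → [0, 8, 1, 3, 1]
append L[0]+L[-1] = 0+1 = 1 → [0, 8, 1, 3, 1, 1]
append L[0]+L[-1] = 0+1 = 1 → [0, 8, 1, 3, 1, 1, 1]
sum = 15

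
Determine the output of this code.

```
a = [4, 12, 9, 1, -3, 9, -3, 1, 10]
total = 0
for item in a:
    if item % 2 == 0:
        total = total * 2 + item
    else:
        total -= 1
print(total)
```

38

item=4: even, total = 0*2+4 = 4
item=12: even, total = 4*2+12 = 20
item=9: not even, total = 20-1 = 19
item=1: not even, total = 19-1 = 18
item=-3: not even, total = 18-1 = 17
item=9: not even, total = 17-1 = 16
item=-3: not even, total = 16-1 = 15
item=1: not even, total = 15-1 = 14
item=10: even, total = 14*2+10 = 38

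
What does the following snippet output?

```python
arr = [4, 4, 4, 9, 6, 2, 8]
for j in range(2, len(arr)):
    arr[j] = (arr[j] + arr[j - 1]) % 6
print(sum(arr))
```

24

j=2: arr[2] = (4+4)%6 = 2 → [4, 4, 2, 9, 6, 2, 8]
j=3: arr[3] = (9+2)%6 = 5 → [4, 4, 2, 5, 6, 2, 8]
j=4: arr[4] = (6+5)%6 = 5 → [4, 4, 2, 5, 5, 2, 8]
j=5: arr[5] = (2+5)%6 = 1 → [4, 4, 2, 5, 5, 1, 8]
j=6: arr[6] = (8+1)%6 = 3 → [4, 4, 2, 5, 5, 1, 3]
sum = 24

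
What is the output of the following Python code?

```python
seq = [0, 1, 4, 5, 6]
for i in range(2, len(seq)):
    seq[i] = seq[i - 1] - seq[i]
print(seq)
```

i=2: seq[2] = 1-4 = -3 → [0, 1, -3, 5, 6]
i=3: seq[3] = (-3)-5 = -8 → [0, 1, -3, -8, 6]
i=4: seq[4] = (-8)-6 = -14 → [0, 1, -3, -8, -14]

[0, 1, -3, -8, -14]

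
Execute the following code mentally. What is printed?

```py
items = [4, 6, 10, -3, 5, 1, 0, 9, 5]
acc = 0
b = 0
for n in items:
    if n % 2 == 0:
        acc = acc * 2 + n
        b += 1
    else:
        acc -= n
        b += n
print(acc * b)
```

1176

n=4: even, acc = 0*2+4 = 4; b=1
n=6: even, acc = 4*2+6 = 14; b=2
n=10: even, acc = 14*2+10 = 38; b=3
n=-3: not even, acc = 38-(-3) = 41; b=0
n=5: not even, acc = 41-5 = 36; b=5
n=1: not even, acc = 36-1 = 35; b=6
n=0: even, acc = 35*2+0 = 70; b=7
n=9: not even, acc = 70-9 = 61; b=16
n=5: not even, acc = 61-5 = 56; b=21
acc*b = 56*21 = 1176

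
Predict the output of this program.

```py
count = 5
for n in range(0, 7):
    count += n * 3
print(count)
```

68

n=0: count = 5+0*3 = 5
n=1: count = 5+1*3 = 8
n=2: count = 8+2*3 = 14
n=3: count = 14+3*3 = 23
n=4: count = 23+4*3 = 35
n=5: count = 35+5*3 = 50
n=6: count = 50+6*3 = 68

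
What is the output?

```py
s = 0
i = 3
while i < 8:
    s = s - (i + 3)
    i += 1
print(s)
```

-40

i=3: s = 0-6 = -6
i=4: s = (-6)-7 = -13
i=5: s = (-13)-8 = -21
i=6: s = (-21)-9 = -30
i=7: s = (-30)-10 = -40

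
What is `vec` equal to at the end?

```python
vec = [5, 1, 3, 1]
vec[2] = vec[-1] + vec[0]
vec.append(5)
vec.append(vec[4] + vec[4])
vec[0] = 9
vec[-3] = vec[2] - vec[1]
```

[9, 1, 6, 5, 5, 10]

vec[2] = vec[-1]+vec[0] = 1+5 = 6 → [5, 1, 6, 1]
append 5 → [5, 1, 6, 1, 5]
append vec[4]+vec[4] = 5+5 = 10 → [5, 1, 6, 1, 5, 10]
vec[0] = 9 → [9, 1, 6, 1, 5, 10]
vec[-3] = vec[2]-vec[1] = 6-1 = 5 → [9, 1, 6, 5, 5, 10]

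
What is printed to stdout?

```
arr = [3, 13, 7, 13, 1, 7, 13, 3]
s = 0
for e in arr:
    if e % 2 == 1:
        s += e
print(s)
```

60

e=3: odd, s = 0+3 = 3
e=13: odd, s = 3+13 = 16
e=7: odd, s = 16+7 = 23
e=13: odd, s = 23+13 = 36
e=1: odd, s = 36+1 = 37
e=7: odd, s = 37+7 = 44
e=13: odd, s = 44+13 = 57
e=3: odd, s = 57+3 = 60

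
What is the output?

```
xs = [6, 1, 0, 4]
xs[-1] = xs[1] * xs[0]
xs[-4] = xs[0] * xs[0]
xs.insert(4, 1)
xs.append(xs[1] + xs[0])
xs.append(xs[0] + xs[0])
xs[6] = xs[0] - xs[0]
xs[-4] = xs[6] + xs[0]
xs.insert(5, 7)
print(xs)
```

[36, 1, 0, 36, 1, 7, 37, 0]

xs[-1] = xs[1]*xs[0] = 1*6 = 6 → [6, 1, 0, 6]
xs[-4] = xs[0]*xs[0] = 6*6 = 36 → [36, 1, 0, 6]
insert 1 at 4 → [36, 1, 0, 6, 1]
append xs[1]+xs[0] = 1+36 = 37 → [36, 1, 0, 6, 1, 37]
append xs[0]+xs[0] = 36+36 = 72 → [36, 1, 0, 6, 1, 37, 72]
xs[6] = xs[0]-xs[0] = 36-36 = 0 → [36, 1, 0, 6, 1, 37, 0]
xs[-4] = xs[6]+xs[0] = 0+36 = 36 → [36, 1, 0, 36, 1, 37, 0]
insert 7 at 5 → [36, 1, 0, 36, 1, 7, 37, 0]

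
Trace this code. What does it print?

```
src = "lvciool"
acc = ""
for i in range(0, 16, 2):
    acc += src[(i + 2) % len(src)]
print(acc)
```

colviolc

i=0: add src[2]='c' → 'c'
i=2: add src[4]='o' → 'co'
i=4: add src[6]='l' → 'col'
i=6: add src[1]='v' → 'colv'
i=8: add src[3]='i' → 'colvi'
i=10: add src[5]='o' → 'colvio'
i=12: add src[0]='l' → 'colviol'
i=14: add src[2]='c' → 'colviolc'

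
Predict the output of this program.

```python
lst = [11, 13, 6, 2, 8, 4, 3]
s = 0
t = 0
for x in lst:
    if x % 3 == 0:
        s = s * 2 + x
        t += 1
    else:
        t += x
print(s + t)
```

55

x=11: not %3==0; t=11
x=13: not %3==0; t=24
x=6: %3==0, s = 0*2+6 = 6; t=25
x=2: not %3==0; t=27
x=8: not %3==0; t=35
x=4: not %3==0; t=39
x=3: %3==0, s = 6*2+3 = 15; t=40
s+t = 15+40 = 55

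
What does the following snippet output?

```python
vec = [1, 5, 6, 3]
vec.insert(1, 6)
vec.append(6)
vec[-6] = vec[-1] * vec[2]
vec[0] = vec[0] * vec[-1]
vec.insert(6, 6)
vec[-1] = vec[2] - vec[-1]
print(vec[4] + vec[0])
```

183

insert 6 at 1 → [1, 6, 5, 6, 3]
append 6 → [1, 6, 5, 6, 3, 6]
vec[-6] = vec[-1]*vec[2] = 6*5 = 30 → [30, 6, 5, 6, 3, 6]
vec[0] = vec[0]*vec[-1] = 30*6 = 180 → [180, 6, 5, 6, 3, 6]
insert 6 at 6 → [180, 6, 5, 6, 3, 6, 6]
vec[-1] = vec[2]-vec[-1] = 5-6 = -1 → [180, 6, 5, 6, 3, 6, -1]
vec[4]+vec[0] = 3+180 = 183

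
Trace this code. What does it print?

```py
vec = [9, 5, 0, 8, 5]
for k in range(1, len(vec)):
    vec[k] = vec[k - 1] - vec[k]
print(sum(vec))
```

k=1: vec[1] = 9-5 = 4 → [9, 4, 0, 8, 5]
k=2: vec[2] = 4-0 = 4 → [9, 4, 4, 8, 5]
k=3: vec[3] = 4-8 = -4 → [9, 4, 4, -4, 5]
k=4: vec[4] = (-4)-5 = -9 → [9, 4, 4, -4, -9]
sum = 4

4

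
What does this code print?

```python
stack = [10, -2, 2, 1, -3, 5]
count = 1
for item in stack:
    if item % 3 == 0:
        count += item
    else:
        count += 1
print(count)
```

3

item=10: not %3==0, count = 1+1 = 2
item=-2: not %3==0, count = 2+1 = 3
item=2: not %3==0, count = 3+1 = 4
item=1: not %3==0, count = 4+1 = 5
item=-3: %3==0, count = 5+(-3) = 2
item=5: not %3==0, count = 2+1 = 3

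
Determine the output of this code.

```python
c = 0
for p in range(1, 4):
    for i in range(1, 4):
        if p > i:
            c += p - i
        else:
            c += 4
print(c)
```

28

p=1,i=1: not 1>1, c = 0+4 = 4
p=1,i=2: not 1>2, c = 4+4 = 8
p=1,i=3: not 1>3, c = 8+4 = 12
p=2,i=1: 2>1, c = 12+1 = 13
p=2,i=2: not 2>2, c = 13+4 = 17
p=2,i=3: not 2>3, c = 17+4 = 21
p=3,i=1: 3>1, c = 21+2 = 23
p=3,i=2: 3>2, c = 23+1 = 24
p=3,i=3: not 3>3, c = 24+4 = 28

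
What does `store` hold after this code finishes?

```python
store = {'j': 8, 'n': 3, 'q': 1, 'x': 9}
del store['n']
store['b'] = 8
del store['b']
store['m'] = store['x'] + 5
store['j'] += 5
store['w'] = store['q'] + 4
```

del 'n' → {'j': 8, 'q': 1, 'x': 9}
store['b'] = 8 → {'j': 8, 'q': 1, 'x': 9, 'b': 8}
del 'b' → {'j': 8, 'q': 1, 'x': 9}
store['m'] = store['x']+5 = 14 → {'j': 8, 'q': 1, 'x': 9, 'm': 14}
store['j'] = 8+5 = 13 → {'j': 13, 'q': 1, 'x': 9, 'm': 14}
store['w'] = store['q']+4 = 5 → {'j': 13, 'q': 1, 'x': 9, 'm': 14, 'w': 5}

{'j': 13, 'q': 1, 'x': 9, 'm': 14, 'w': 5}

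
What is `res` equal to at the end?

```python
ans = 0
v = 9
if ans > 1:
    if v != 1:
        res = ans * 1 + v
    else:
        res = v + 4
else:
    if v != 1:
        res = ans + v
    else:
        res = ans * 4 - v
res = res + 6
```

15

ans=0, v=9
ans > 1 is False; v != 1 is True
→ res = ans + v = 9
res = 9+6 = 15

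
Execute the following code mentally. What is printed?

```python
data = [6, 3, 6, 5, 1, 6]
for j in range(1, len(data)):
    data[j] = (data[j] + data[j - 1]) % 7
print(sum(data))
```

j=1: data[1] = (3+6)%7 = 2 → [6, 2, 6, 5, 1, 6]
j=2: data[2] = (6+2)%7 = 1 → [6, 2, 1, 5, 1, 6]
j=3: data[3] = (5+1)%7 = 6 → [6, 2, 1, 6, 1, 6]
j=4: data[4] = (1+6)%7 = 0 → [6, 2, 1, 6, 0, 6]
j=5: data[5] = (6+0)%7 = 6 → [6, 2, 1, 6, 0, 6]
sum = 21

21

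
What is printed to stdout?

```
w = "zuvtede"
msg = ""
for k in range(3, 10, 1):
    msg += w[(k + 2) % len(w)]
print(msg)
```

k=3: add w[5]='d' → 'd'
k=4: add w[6]='e' → 'de'
k=5: add w[0]='z' → 'dez'
k=6: add w[1]='u' → 'dezu'
k=7: add w[2]='v' → 'dezuv'
k=8: add w[3]='t' → 'dezuvt'
k=9: add w[4]='e' → 'dezuvte'

dezuvte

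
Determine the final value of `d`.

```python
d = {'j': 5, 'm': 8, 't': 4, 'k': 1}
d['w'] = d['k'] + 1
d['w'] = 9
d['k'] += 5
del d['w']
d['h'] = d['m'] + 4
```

d['w'] = d['k']+1 = 2 → {'j': 5, 'm': 8, 't': 4, 'k': 1, 'w': 2}
d['w'] = 9 → {'j': 5, 'm': 8, 't': 4, 'k': 1, 'w': 9}
d['k'] = 1+5 = 6 → {'j': 5, 'm': 8, 't': 4, 'k': 6, 'w': 9}
del 'w' → {'j': 5, 'm': 8, 't': 4, 'k': 6}
d['h'] = d['m']+4 = 12 → {'j': 5, 'm': 8, 't': 4, 'k': 6, 'h': 12}

{'j': 5, 'm': 8, 't': 4, 'k': 6, 'h': 12}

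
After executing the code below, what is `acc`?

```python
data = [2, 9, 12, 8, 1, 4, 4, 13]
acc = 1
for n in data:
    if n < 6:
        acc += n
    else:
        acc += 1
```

16

n=2: <6, acc = 1+2 = 3
n=9: not <6, acc = 3+1 = 4
n=12: not <6, acc = 4+1 = 5
n=8: not <6, acc = 5+1 = 6
n=1: <6, acc = 6+1 = 7
n=4: <6, acc = 7+4 = 11
n=4: <6, acc = 11+4 = 15
n=13: not <6, acc = 15+1 = 16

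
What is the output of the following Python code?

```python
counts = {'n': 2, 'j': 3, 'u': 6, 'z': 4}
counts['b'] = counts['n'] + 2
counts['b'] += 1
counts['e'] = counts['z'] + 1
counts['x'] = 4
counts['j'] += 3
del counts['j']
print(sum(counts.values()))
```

counts['b'] = counts['n']+2 = 4 → {'n': 2, 'j': 3, 'u': 6, 'z': 4, 'b': 4}
counts['b'] = 4+1 = 5 → {'n': 2, 'j': 3, 'u': 6, 'z': 4, 'b': 5}
counts['e'] = counts['z']+1 = 5 → {'n': 2, 'j': 3, 'u': 6, 'z': 4, 'b': 5, 'e': 5}
counts['x'] = 4 → {'n': 2, 'j': 3, 'u': 6, 'z': 4, 'b': 5, 'e': 5, 'x': 4}
counts['j'] = 3+3 = 6 → {'n': 2, 'j': 6, 'u': 6, 'z': 4, 'b': 5, 'e': 5, 'x': 4}
del 'j' → {'n': 2, 'u': 6, 'z': 4, 'b': 5, 'e': 5, 'x': 4}
sum of values = 26

26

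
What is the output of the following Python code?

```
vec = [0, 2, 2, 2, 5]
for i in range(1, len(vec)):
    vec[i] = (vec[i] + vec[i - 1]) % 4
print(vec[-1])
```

i=1: vec[1] = (2+0)%4 = 2 → [0, 2, 2, 2, 5]
i=2: vec[2] = (2+2)%4 = 0 → [0, 2, 0, 2, 5]
i=3: vec[3] = (2+0)%4 = 2 → [0, 2, 0, 2, 5]
i=4: vec[4] = (5+2)%4 = 3 → [0, 2, 0, 2, 3]

3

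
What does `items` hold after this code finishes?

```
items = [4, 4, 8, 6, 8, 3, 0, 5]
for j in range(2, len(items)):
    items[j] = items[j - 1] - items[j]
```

j=2: items[2] = 4-8 = -4 → [4, 4, -4, 6, 8, 3, 0, 5]
j=3: items[3] = (-4)-6 = -10 → [4, 4, -4, -10, 8, 3, 0, 5]
j=4: items[4] = (-10)-8 = -18 → [4, 4, -4, -10, -18, 3, 0, 5]
j=5: items[5] = (-18)-3 = -21 → [4, 4, -4, -10, -18, -21, 0, 5]
j=6: items[6] = (-21)-0 = -21 → [4, 4, -4, -10, -18, -21, -21, 5]
j=7: items[7] = (-21)-5 = -26 → [4, 4, -4, -10, -18, -21, -21, -26]

[4, 4, -4, -10, -18, -21, -21, -26]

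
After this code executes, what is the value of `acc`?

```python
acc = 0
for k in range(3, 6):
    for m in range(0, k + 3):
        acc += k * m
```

k=3,m=0: acc = 0+0 = 0
k=3,m=1: acc = 0+3 = 3
k=3,m=2: acc = 3+6 = 9
k=3,m=3: acc = 9+9 = 18
k=3,m=4: acc = 18+12 = 30
k=3,m=5: acc = 30+15 = 45
k=4,m=0: acc = 45+0 = 45
k=4,m=1: acc = 45+4 = 49
k=4,m=2: acc = 49+8 = 57
k=4,m=3: acc = 57+12 = 69
k=4,m=4: acc = 69+16 = 85
k=4,m=5: acc = 85+20 = 105
k=4,m=6: acc = 105+24 = 129
k=5,m=0: acc = 129+0 = 129
k=5,m=1: acc = 129+5 = 134
k=5,m=2: acc = 134+10 = 144
k=5,m=3: acc = 144+15 = 159
k=5,m=4: acc = 159+20 = 179
k=5,m=5: acc = 179+25 = 204
k=5,m=6: acc = 204+30 = 234
k=5,m=7: acc = 234+35 = 269

269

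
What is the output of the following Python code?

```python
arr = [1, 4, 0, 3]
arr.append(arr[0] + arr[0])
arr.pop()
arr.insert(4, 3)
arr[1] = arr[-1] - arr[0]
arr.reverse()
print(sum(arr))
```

9

append arr[0]+arr[0] = 1+1 = 2 → [1, 4, 0, 3, 2]
pop() removes 2 → [1, 4, 0, 3]
insert 3 at 4 → [1, 4, 0, 3, 3]
arr[1] = arr[-1]-arr[0] = 3-1 = 2 → [1, 2, 0, 3, 3]
reverse → [3, 3, 0, 2, 1]
sum = 9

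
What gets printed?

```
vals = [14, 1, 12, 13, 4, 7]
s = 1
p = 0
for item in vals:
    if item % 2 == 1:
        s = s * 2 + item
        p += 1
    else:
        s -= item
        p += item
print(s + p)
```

-90

item=14: not odd, s = 1-14 = -13; p=14
item=1: odd, s = (-13)*2+1 = -25; p=15
item=12: not odd, s = (-25)-12 = -37; p=27
item=13: odd, s = (-37)*2+13 = -61; p=28
item=4: not odd, s = (-61)-4 = -65; p=32
item=7: odd, s = (-65)*2+7 = -123; p=33
s+p = (-123)+33 = -90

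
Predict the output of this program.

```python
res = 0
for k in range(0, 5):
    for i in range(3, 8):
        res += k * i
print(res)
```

250

k=0,i=3: res = 0+0 = 0
k=0,i=4: res = 0+0 = 0
k=0,i=5: res = 0+0 = 0
k=0,i=6: res = 0+0 = 0
k=0,i=7: res = 0+0 = 0
k=1,i=3: res = 0+3 = 3
k=1,i=4: res = 3+4 = 7
k=1,i=5: res = 7+5 = 12
k=1,i=6: res = 12+6 = 18
k=1,i=7: res = 18+7 = 25
k=2,i=3: res = 25+6 = 31
k=2,i=4: res = 31+8 = 39
k=2,i=5: res = 39+10 = 49
k=2,i=6: res = 49+12 = 61
k=2,i=7: res = 61+14 = 75
k=3,i=3: res = 75+9 = 84
k=3,i=4: res = 84+12 = 96
k=3,i=5: res = 96+15 = 111
k=3,i=6: res = 111+18 = 129
k=3,i=7: res = 129+21 = 150
k=4,i=3: res = 150+12 = 162
k=4,i=4: res = 162+16 = 178
k=4,i=5: res = 178+20 = 198
k=4,i=6: res = 198+24 = 222
k=4,i=7: res = 222+28 = 250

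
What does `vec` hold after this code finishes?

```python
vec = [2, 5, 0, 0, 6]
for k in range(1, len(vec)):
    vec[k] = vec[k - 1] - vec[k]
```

[2, -3, -3, -3, -9]

k=1: vec[1] = 2-5 = -3 → [2, -3, 0, 0, 6]
k=2: vec[2] = (-3)-0 = -3 → [2, -3, -3, 0, 6]
k=3: vec[3] = (-3)-0 = -3 → [2, -3, -3, -3, 6]
k=4: vec[4] = (-3)-6 = -9 → [2, -3, -3, -3, -9]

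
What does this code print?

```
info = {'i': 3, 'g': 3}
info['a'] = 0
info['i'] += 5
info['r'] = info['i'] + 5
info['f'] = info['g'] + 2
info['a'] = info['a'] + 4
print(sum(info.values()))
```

info['a'] = 0 → {'i': 3, 'g': 3, 'a': 0}
info['i'] = 3+5 = 8 → {'i': 8, 'g': 3, 'a': 0}
info['r'] = info['i']+5 = 13 → {'i': 8, 'g': 3, 'a': 0, 'r': 13}
info['f'] = info['g']+2 = 5 → {'i': 8, 'g': 3, 'a': 0, 'r': 13, 'f': 5}
info['a'] = info['a']+4 = 4 → {'i': 8, 'g': 3, 'a': 4, 'r': 13, 'f': 5}
sum of values = 33

33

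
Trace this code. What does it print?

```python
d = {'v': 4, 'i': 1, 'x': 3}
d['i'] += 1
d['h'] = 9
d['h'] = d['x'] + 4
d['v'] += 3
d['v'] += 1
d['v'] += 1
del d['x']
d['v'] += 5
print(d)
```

d['i'] = 1+1 = 2 → {'v': 4, 'i': 2, 'x': 3}
d['h'] = 9 → {'v': 4, 'i': 2, 'x': 3, 'h': 9}
d['h'] = d['x']+4 = 7 → {'v': 4, 'i': 2, 'x': 3, 'h': 7}
d['v'] = 4+3 = 7 → {'v': 7, 'i': 2, 'x': 3, 'h': 7}
d['v'] = 7+1 = 8 → {'v': 8, 'i': 2, 'x': 3, 'h': 7}
d['v'] = 8+1 = 9 → {'v': 9, 'i': 2, 'x': 3, 'h': 7}
del 'x' → {'v': 9, 'i': 2, 'h': 7}
d['v'] = 9+5 = 14 → {'v': 14, 'i': 2, 'h': 7}

{'v': 14, 'i': 2, 'h': 7}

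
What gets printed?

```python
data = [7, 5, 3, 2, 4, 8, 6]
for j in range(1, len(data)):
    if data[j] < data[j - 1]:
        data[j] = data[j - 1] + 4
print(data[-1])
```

31

j=1: 5<7, data[1] = 7+4 = 11 → [7, 11, 3, 2, 4, 8, 6]
j=2: 3<11, data[2] = 11+4 = 15 → [7, 11, 15, 2, 4, 8, 6]
j=3: 2<15, data[3] = 15+4 = 19 → [7, 11, 15, 19, 4, 8, 6]
j=4: 4<19, data[4] = 19+4 = 23 → [7, 11, 15, 19, 23, 8, 6]
j=5: 8<23, data[5] = 23+4 = 27 → [7, 11, 15, 19, 23, 27, 6]
j=6: 6<27, data[6] = 27+4 = 31 → [7, 11, 15, 19, 23, 27, 31]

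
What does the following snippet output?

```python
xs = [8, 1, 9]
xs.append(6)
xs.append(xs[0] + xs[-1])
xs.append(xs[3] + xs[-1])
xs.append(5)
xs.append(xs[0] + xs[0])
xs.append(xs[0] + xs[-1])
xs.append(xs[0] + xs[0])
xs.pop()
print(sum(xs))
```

append 6 → [8, 1, 9, 6]
append xs[0]+xs[-1] = 8+6 = 14 → [8, 1, 9, 6, 14]
append xs[3]+xs[-1] = 6+14 = 20 → [8, 1, 9, 6, 14, 20]
append 5 → [8, 1, 9, 6, 14, 20, 5]
append xs[0]+xs[0] = 8+8 = 16 → [8, 1, 9, 6, 14, 20, 5, 16]
append xs[0]+xs[-1] = 8+16 = 24 → [8, 1, 9, 6, 14, 20, 5, 16, 24]
append xs[0]+xs[0] = 8+8 = 16 → [8, 1, 9, 6, 14, 20, 5, 16, 24, 16]
pop() removes 16 → [8, 1, 9, 6, 14, 20, 5, 16, 24]
sum = 103

103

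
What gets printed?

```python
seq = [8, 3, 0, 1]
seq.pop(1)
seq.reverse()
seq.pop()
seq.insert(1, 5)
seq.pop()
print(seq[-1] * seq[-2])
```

pop(1) removes 3 → [8, 0, 1]
reverse → [1, 0, 8]
pop() removes 8 → [1, 0]
insert 5 at 1 → [1, 5, 0]
pop() removes 0 → [1, 5]
seq[-1]*seq[-2] = 5*1 = 5

5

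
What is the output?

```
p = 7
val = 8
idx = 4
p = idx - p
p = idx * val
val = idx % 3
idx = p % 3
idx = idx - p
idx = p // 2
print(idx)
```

16

p = 4-7 = -3
p = 4*8 = 32
val = 4%3 = 1
idx = 32%3 = 2
idx = 2-32 = -30
idx = 32//2 = 16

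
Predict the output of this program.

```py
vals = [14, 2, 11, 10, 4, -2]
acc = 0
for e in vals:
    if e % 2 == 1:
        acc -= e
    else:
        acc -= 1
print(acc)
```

-16

e=14: not odd, acc = 0-1 = -1
e=2: not odd, acc = (-1)-1 = -2
e=11: odd, acc = (-2)-11 = -13
e=10: not odd, acc = (-13)-1 = -14
e=4: not odd, acc = (-14)-1 = -15
e=-2: not odd, acc = (-15)-1 = -16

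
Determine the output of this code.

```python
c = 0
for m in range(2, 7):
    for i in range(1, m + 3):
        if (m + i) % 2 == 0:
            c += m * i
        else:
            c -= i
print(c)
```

240

m=2,i=1: odd sum, c = 0-1 = -1
m=2,i=2: even sum, c = (-1)+4 = 3
m=2,i=3: odd sum, c = 3-3 = 0
m=2,i=4: even sum, c = 0+8 = 8
m=3,i=1: even sum, c = 8+3 = 11
m=3,i=2: odd sum, c = 11-2 = 9
m=3,i=3: even sum, c = 9+9 = 18
m=3,i=4: odd sum, c = 18-4 = 14
m=3,i=5: even sum, c = 14+15 = 29
m=4,i=1: odd sum, c = 29-1 = 28
m=4,i=2: even sum, c = 28+8 = 36
m=4,i=3: odd sum, c = 36-3 = 33
m=4,i=4: even sum, c = 33+16 = 49
m=4,i=5: odd sum, c = 49-5 = 44
m=4,i=6: even sum, c = 44+24 = 68
m=5,i=1: even sum, c = 68+5 = 73
m=5,i=2: odd sum, c = 73-2 = 71
m=5,i=3: even sum, c = 71+15 = 86
m=5,i=4: odd sum, c = 86-4 = 82
m=5,i=5: even sum, c = 82+25 = 107
m=5,i=6: odd sum, c = 107-6 = 101
m=5,i=7: even sum, c = 101+35 = 136
m=6,i=1: odd sum, c = 136-1 = 135
m=6,i=2: even sum, c = 135+12 = 147
m=6,i=3: odd sum, c = 147-3 = 144
m=6,i=4: even sum, c = 144+24 = 168
m=6,i=5: odd sum, c = 168-5 = 163
m=6,i=6: even sum, c = 163+36 = 199
m=6,i=7: odd sum, c = 199-7 = 192
m=6,i=8: even sum, c = 192+48 = 240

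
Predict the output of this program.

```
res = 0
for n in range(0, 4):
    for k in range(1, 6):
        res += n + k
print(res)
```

n=0,k=1: res = 0+1 = 1
n=0,k=2: res = 1+2 = 3
n=0,k=3: res = 3+3 = 6
n=0,k=4: res = 6+4 = 10
n=0,k=5: res = 10+5 = 15
n=1,k=1: res = 15+2 = 17
n=1,k=2: res = 17+3 = 20
n=1,k=3: res = 20+4 = 24
n=1,k=4: res = 24+5 = 29
n=1,k=5: res = 29+6 = 35
n=2,k=1: res = 35+3 = 38
n=2,k=2: res = 38+4 = 42
n=2,k=3: res = 42+5 = 47
n=2,k=4: res = 47+6 = 53
n=2,k=5: res = 53+7 = 60
n=3,k=1: res = 60+4 = 64
n=3,k=2: res = 64+5 = 69
n=3,k=3: res = 69+6 = 75
n=3,k=4: res = 75+7 = 82
n=3,k=5: res = 82+8 = 90

90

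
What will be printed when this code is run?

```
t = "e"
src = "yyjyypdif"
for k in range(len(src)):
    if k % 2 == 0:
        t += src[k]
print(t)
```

k=0: add 'y' → 'ey'
k=1: skip
k=2: add 'j' → 'eyj'
k=3: skip
k=4: add 'y' → 'eyjy'
k=5: skip
k=6: add 'd' → 'eyjyd'
k=7: skip
k=8: add 'f' → 'eyjydf'

eyjydf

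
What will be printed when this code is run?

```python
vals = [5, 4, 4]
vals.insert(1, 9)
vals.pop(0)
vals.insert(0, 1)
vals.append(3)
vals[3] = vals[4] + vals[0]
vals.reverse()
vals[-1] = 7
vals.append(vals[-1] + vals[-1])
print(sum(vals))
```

41

insert 9 at 1 → [5, 9, 4, 4]
pop(0) removes 5 → [9, 4, 4]
insert 1 at 0 → [1, 9, 4, 4]
append 3 → [1, 9, 4, 4, 3]
vals[3] = vals[4]+vals[0] = 3+1 = 4 → [1, 9, 4, 4, 3]
reverse → [3, 4, 4, 9, 1]
vals[-1] = 7 → [3, 4, 4, 9, 7]
append vals[-1]+vals[-1] = 7+7 = 14 → [3, 4, 4, 9, 7, 14]
sum = 41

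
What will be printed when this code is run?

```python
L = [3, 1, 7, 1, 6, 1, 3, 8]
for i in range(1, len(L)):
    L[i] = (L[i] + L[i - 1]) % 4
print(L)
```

i=1: L[1] = (1+3)%4 = 0 → [3, 0, 7, 1, 6, 1, 3, 8]
i=2: L[2] = (7+0)%4 = 3 → [3, 0, 3, 1, 6, 1, 3, 8]
i=3: L[3] = (1+3)%4 = 0 → [3, 0, 3, 0, 6, 1, 3, 8]
i=4: L[4] = (6+0)%4 = 2 → [3, 0, 3, 0, 2, 1, 3, 8]
i=5: L[5] = (1+2)%4 = 3 → [3, 0, 3, 0, 2, 3, 3, 8]
i=6: L[6] = (3+3)%4 = 2 → [3, 0, 3, 0, 2, 3, 2, 8]
i=7: L[7] = (8+2)%4 = 2 → [3, 0, 3, 0, 2, 3, 2, 2]

[3, 0, 3, 0, 2, 3, 2, 2]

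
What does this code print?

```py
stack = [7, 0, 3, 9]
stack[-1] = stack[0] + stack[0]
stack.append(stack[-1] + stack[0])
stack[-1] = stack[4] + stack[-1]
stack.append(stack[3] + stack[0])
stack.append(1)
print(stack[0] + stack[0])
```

14

stack[-1] = stack[0]+stack[0] = 7+7 = 14 → [7, 0, 3, 14]
append stack[-1]+stack[0] = 14+7 = 21 → [7, 0, 3, 14, 21]
stack[-1] = stack[4]+stack[-1] = 21+21 = 42 → [7, 0, 3, 14, 42]
append stack[3]+stack[0] = 14+7 = 21 → [7, 0, 3, 14, 42, 21]
append 1 → [7, 0, 3, 14, 42, 21, 1]
stack[0]+stack[0] = 7+7 = 14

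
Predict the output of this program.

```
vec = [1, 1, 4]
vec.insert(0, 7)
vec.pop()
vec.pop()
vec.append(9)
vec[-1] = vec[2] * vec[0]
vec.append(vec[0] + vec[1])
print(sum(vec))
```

79

insert 7 at 0 → [7, 1, 1, 4]
pop() removes 4 → [7, 1, 1]
pop() removes 1 → [7, 1]
append 9 → [7, 1, 9]
vec[-1] = vec[2]*vec[0] = 9*7 = 63 → [7, 1, 63]
append vec[0]+vec[1] = 7+1 = 8 → [7, 1, 63, 8]
sum = 79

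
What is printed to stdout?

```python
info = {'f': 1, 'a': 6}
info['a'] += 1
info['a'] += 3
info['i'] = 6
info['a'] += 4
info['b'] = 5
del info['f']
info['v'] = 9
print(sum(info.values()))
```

34

info['a'] = 6+1 = 7 → {'f': 1, 'a': 7}
info['a'] = 7+3 = 10 → {'f': 1, 'a': 10}
info['i'] = 6 → {'f': 1, 'a': 10, 'i': 6}
info['a'] = 10+4 = 14 → {'f': 1, 'a': 14, 'i': 6}
info['b'] = 5 → {'f': 1, 'a': 14, 'i': 6, 'b': 5}
del 'f' → {'a': 14, 'i': 6, 'b': 5}
info['v'] = 9 → {'a': 14, 'i': 6, 'b': 5, 'v': 9}
sum of values = 34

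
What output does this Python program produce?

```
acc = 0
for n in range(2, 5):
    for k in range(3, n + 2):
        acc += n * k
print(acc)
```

75

n=2,k=3: acc = 0+6 = 6
n=3,k=3: acc = 6+9 = 15
n=3,k=4: acc = 15+12 = 27
n=4,k=3: acc = 27+12 = 39
n=4,k=4: acc = 39+16 = 55
n=4,k=5: acc = 55+20 = 75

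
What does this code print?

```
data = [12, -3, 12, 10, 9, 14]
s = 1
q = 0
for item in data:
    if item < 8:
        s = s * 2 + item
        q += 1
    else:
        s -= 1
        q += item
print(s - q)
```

-65

item=12: not <8, s = 1-1 = 0; q=12
item=-3: <8, s = 0*2+(-3) = -3; q=13
item=12: not <8, s = (-3)-1 = -4; q=25
item=10: not <8, s = (-4)-1 = -5; q=35
item=9: not <8, s = (-5)-1 = -6; q=44
item=14: not <8, s = (-6)-1 = -7; q=58
s-q = (-7)-58 = -65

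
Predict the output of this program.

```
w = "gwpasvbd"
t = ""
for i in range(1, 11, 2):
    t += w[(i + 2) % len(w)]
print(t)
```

i=1: add w[3]='a' → 'a'
i=3: add w[5]='v' → 'av'
i=5: add w[7]='d' → 'avd'
i=7: add w[1]='w' → 'avdw'
i=9: add w[3]='a' → 'avdwa'

avdwa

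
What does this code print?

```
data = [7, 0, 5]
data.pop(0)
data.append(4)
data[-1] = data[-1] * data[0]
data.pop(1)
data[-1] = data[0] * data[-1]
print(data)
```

pop(0) removes 7 → [0, 5]
append 4 → [0, 5, 4]
data[-1] = data[-1]*data[0] = 4*0 = 0 → [0, 5, 0]
pop(1) removes 5 → [0, 0]
data[-1] = data[0]*data[-1] = 0*0 = 0 → [0, 0]

[0, 0]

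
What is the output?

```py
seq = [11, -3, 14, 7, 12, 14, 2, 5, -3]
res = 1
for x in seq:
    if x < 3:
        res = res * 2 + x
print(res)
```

-3

x=11: not <3
x=-3: <3, res = 1*2+(-3) = -1
x=14: not <3
x=7: not <3
x=12: not <3
x=14: not <3
x=2: <3, res = (-1)*2+2 = 0
x=5: not <3
x=-3: <3, res = 0*2+(-3) = -3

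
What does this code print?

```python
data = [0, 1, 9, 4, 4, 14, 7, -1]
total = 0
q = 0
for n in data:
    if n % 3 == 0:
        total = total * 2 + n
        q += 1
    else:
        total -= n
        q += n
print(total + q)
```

n=0: %3==0, total = 0*2+0 = 0; q=1
n=1: not %3==0, total = 0-1 = -1; q=2
n=9: %3==0, total = (-1)*2+9 = 7; q=3
n=4: not %3==0, total = 7-4 = 3; q=7
n=4: not %3==0, total = 3-4 = -1; q=11
n=14: not %3==0, total = (-1)-14 = -15; q=25
n=7: not %3==0, total = (-15)-7 = -22; q=32
n=-1: not %3==0, total = (-22)-(-1) = -21; q=31
total+q = (-21)+31 = 10

10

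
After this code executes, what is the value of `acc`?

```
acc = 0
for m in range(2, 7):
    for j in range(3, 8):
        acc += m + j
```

m=2,j=3: acc = 0+5 = 5
m=2,j=4: acc = 5+6 = 11
m=2,j=5: acc = 11+7 = 18
m=2,j=6: acc = 18+8 = 26
m=2,j=7: acc = 26+9 = 35
m=3,j=3: acc = 35+6 = 41
m=3,j=4: acc = 41+7 = 48
m=3,j=5: acc = 48+8 = 56
m=3,j=6: acc = 56+9 = 65
m=3,j=7: acc = 65+10 = 75
m=4,j=3: acc = 75+7 = 82
m=4,j=4: acc = 82+8 = 90
m=4,j=5: acc = 90+9 = 99
m=4,j=6: acc = 99+10 = 109
m=4,j=7: acc = 109+11 = 120
m=5,j=3: acc = 120+8 = 128
m=5,j=4: acc = 128+9 = 137
m=5,j=5: acc = 137+10 = 147
m=5,j=6: acc = 147+11 = 158
m=5,j=7: acc = 158+12 = 170
m=6,j=3: acc = 170+9 = 179
m=6,j=4: acc = 179+10 = 189
m=6,j=5: acc = 189+11 = 200
m=6,j=6: acc = 200+12 = 212
m=6,j=7: acc = 212+13 = 225

225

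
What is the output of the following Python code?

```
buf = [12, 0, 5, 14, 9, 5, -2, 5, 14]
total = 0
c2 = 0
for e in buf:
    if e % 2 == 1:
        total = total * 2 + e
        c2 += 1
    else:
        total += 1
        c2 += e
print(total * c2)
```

e=12: not odd, total = 0+1 = 1; c2=12
e=0: not odd, total = 1+1 = 2; c2=12
e=5: odd, total = 2*2+5 = 9; c2=13
e=14: not odd, total = 9+1 = 10; c2=27
e=9: odd, total = 10*2+9 = 29; c2=28
e=5: odd, total = 29*2+5 = 63; c2=29
e=-2: not odd, total = 63+1 = 64; c2=27
e=5: odd, total = 64*2+5 = 133; c2=28
e=14: not odd, total = 133+1 = 134; c2=42
total*c2 = 134*42 = 5628

5628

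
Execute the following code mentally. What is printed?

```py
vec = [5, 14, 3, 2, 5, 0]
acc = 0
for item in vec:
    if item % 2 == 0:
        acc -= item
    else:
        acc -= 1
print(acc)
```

item=5: not even, acc = 0-1 = -1
item=14: even, acc = (-1)-14 = -15
item=3: not even, acc = (-15)-1 = -16
item=2: even, acc = (-16)-2 = -18
item=5: not even, acc = (-18)-1 = -19
item=0: even, acc = (-19)-0 = -19

-19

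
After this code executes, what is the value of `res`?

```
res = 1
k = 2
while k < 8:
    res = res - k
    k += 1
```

k=2: res = 1-2 = -1
k=3: res = (-1)-3 = -4
k=4: res = (-4)-4 = -8
k=5: res = (-8)-5 = -13
k=6: res = (-13)-6 = -19
k=7: res = (-19)-7 = -26

-26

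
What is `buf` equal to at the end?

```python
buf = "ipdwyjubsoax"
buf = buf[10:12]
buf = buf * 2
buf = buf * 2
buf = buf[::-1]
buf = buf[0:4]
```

slice [10:12] → 'ax'
repeat ×2 → 'axax'
repeat ×2 → 'axaxaxax'
reverse → 'xaxaxaxa'
slice [0:4] → 'xaxa'

'xaxa'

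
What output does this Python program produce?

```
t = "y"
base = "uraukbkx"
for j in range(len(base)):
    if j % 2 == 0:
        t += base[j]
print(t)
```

yuakk

j=0: add 'u' → 'yu'
j=1: skip
j=2: add 'a' → 'yua'
j=3: skip
j=4: add 'k' → 'yuak'
j=5: skip
j=6: add 'k' → 'yuakk'
j=7: skip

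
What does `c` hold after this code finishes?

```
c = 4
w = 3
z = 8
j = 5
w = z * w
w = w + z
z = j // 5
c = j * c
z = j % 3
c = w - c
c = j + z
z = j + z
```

w = 8*3 = 24
w = 24+8 = 32
z = 5//5 = 1
c = 5*4 = 20
z = 5%3 = 2
c = 32-20 = 12
c = 5+2 = 7
z = 5+2 = 7

7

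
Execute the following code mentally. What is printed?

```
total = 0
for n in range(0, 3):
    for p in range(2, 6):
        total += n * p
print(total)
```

42

n=0,p=2: total = 0+0 = 0
n=0,p=3: total = 0+0 = 0
n=0,p=4: total = 0+0 = 0
n=0,p=5: total = 0+0 = 0
n=1,p=2: total = 0+2 = 2
n=1,p=3: total = 2+3 = 5
n=1,p=4: total = 5+4 = 9
n=1,p=5: total = 9+5 = 14
n=2,p=2: total = 14+4 = 18
n=2,p=3: total = 18+6 = 24
n=2,p=4: total = 24+8 = 32
n=2,p=5: total = 32+10 = 42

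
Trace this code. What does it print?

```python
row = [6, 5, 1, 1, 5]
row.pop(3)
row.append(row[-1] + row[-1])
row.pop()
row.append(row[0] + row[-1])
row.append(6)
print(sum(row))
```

34

pop(3) removes 1 → [6, 5, 1, 5]
append row[-1]+row[-1] = 5+5 = 10 → [6, 5, 1, 5, 10]
pop() removes 10 → [6, 5, 1, 5]
append row[0]+row[-1] = 6+5 = 11 → [6, 5, 1, 5, 11]
append 6 → [6, 5, 1, 5, 11, 6]
sum = 34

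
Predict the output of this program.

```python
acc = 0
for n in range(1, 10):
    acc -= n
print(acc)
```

-45

n=1: acc = 0-1 = -1
n=2: acc = (-1)-2 = -3
n=3: acc = (-3)-3 = -6
n=4: acc = (-6)-4 = -10
n=5: acc = (-10)-5 = -15
n=6: acc = (-15)-6 = -21
n=7: acc = (-21)-7 = -28
n=8: acc = (-28)-8 = -36
n=9: acc = (-36)-9 = -45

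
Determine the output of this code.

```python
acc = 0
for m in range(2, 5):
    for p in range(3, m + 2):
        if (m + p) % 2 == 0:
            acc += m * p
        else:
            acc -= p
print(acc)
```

m=2,p=3: odd sum, acc = 0-3 = -3
m=3,p=3: even sum, acc = (-3)+9 = 6
m=3,p=4: odd sum, acc = 6-4 = 2
m=4,p=3: odd sum, acc = 2-3 = -1
m=4,p=4: even sum, acc = (-1)+16 = 15
m=4,p=5: odd sum, acc = 15-5 = 10

10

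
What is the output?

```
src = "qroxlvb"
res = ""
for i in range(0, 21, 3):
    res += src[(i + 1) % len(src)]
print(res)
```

i=0: add src[1]='r' → 'r'
i=3: add src[4]='l' → 'rl'
i=6: add src[0]='q' → 'rlq'
i=9: add src[3]='x' → 'rlqx'
i=12: add src[6]='b' → 'rlqxb'
i=15: add src[2]='o' → 'rlqxbo'
i=18: add src[5]='v' → 'rlqxbov'

rlqxbov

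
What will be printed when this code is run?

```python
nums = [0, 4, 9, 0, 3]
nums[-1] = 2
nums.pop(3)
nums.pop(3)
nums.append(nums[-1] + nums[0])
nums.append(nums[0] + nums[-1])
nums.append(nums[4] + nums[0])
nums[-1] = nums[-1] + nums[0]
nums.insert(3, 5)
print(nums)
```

[0, 4, 9, 5, 9, 9, 9]

nums[-1] = 2 → [0, 4, 9, 0, 2]
pop(3) removes 0 → [0, 4, 9, 2]
pop(3) removes 2 → [0, 4, 9]
append nums[-1]+nums[0] = 9+0 = 9 → [0, 4, 9, 9]
append nums[0]+nums[-1] = 0+9 = 9 → [0, 4, 9, 9, 9]
append nums[4]+nums[0] = 9+0 = 9 → [0, 4, 9, 9, 9, 9]
nums[-1] = nums[-1]+nums[0] = 9+0 = 9 → [0, 4, 9, 9, 9, 9]
insert 5 at 3 → [0, 4, 9, 5, 9, 9, 9]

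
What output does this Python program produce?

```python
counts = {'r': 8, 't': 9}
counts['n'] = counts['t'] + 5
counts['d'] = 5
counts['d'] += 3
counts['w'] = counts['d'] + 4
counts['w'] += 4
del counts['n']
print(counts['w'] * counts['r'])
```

counts['n'] = counts['t']+5 = 14 → {'r': 8, 't': 9, 'n': 14}
counts['d'] = 5 → {'r': 8, 't': 9, 'n': 14, 'd': 5}
counts['d'] = 5+3 = 8 → {'r': 8, 't': 9, 'n': 14, 'd': 8}
counts['w'] = counts['d']+4 = 12 → {'r': 8, 't': 9, 'n': 14, 'd': 8, 'w': 12}
counts['w'] = 12+4 = 16 → {'r': 8, 't': 9, 'n': 14, 'd': 8, 'w': 16}
del 'n' → {'r': 8, 't': 9, 'd': 8, 'w': 16}
counts['w']*counts['r'] = 16*8 = 128

128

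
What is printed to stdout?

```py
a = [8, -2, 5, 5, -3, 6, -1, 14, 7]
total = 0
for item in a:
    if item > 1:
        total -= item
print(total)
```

-45

item=8: >1, total = 0-8 = -8
item=-2: not >1
item=5: >1, total = (-8)-5 = -13
item=5: >1, total = (-13)-5 = -18
item=-3: not >1
item=6: >1, total = (-18)-6 = -24
item=-1: not >1
item=14: >1, total = (-24)-14 = -38
item=7: >1, total = (-38)-7 = -45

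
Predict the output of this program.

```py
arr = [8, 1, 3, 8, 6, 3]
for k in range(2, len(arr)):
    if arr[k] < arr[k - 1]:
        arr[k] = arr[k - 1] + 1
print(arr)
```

k=2: 3>=1, unchanged → [8, 1, 3, 8, 6, 3]
k=3: 8>=3, unchanged → [8, 1, 3, 8, 6, 3]
k=4: 6<8, arr[4] = 8+1 = 9 → [8, 1, 3, 8, 9, 3]
k=5: 3<9, arr[5] = 9+1 = 10 → [8, 1, 3, 8, 9, 10]

[8, 1, 3, 8, 9, 10]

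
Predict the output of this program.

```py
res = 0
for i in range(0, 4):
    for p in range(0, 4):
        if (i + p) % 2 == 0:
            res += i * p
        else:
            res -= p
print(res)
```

i=0,p=0: even sum, res = 0+0 = 0
i=0,p=1: odd sum, res = 0-1 = -1
i=0,p=2: even sum, res = (-1)+0 = -1
i=0,p=3: odd sum, res = (-1)-3 = -4
i=1,p=0: odd sum, res = (-4)-0 = -4
i=1,p=1: even sum, res = (-4)+1 = -3
i=1,p=2: odd sum, res = (-3)-2 = -5
i=1,p=3: even sum, res = (-5)+3 = -2
i=2,p=0: even sum, res = (-2)+0 = -2
i=2,p=1: odd sum, res = (-2)-1 = -3
i=2,p=2: even sum, res = (-3)+4 = 1
i=2,p=3: odd sum, res = 1-3 = -2
i=3,p=0: odd sum, res = (-2)-0 = -2
i=3,p=1: even sum, res = (-2)+3 = 1
i=3,p=2: odd sum, res = 1-2 = -1
i=3,p=3: even sum, res = (-1)+9 = 8

8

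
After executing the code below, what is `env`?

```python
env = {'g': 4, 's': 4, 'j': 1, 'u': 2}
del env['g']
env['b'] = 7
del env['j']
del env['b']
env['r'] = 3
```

del 'g' → {'s': 4, 'j': 1, 'u': 2}
env['b'] = 7 → {'s': 4, 'j': 1, 'u': 2, 'b': 7}
del 'j' → {'s': 4, 'u': 2, 'b': 7}
del 'b' → {'s': 4, 'u': 2}
env['r'] = 3 → {'s': 4, 'u': 2, 'r': 3}

{'s': 4, 'u': 2, 'r': 3}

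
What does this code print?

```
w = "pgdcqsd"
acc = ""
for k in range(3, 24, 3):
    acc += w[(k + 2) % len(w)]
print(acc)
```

sgqpcdd

k=3: add w[5]='s' → 's'
k=6: add w[1]='g' → 'sg'
k=9: add w[4]='q' → 'sgq'
k=12: add w[0]='p' → 'sgqp'
k=15: add w[3]='c' → 'sgqpc'
k=18: add w[6]='d' → 'sgqpcd'
k=21: add w[2]='d' → 'sgqpcdd'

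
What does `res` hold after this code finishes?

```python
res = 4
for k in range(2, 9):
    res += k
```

39

k=2: res = 4+2 = 6
k=3: res = 6+3 = 9
k=4: res = 9+4 = 13
k=5: res = 13+5 = 18
k=6: res = 18+6 = 24
k=7: res = 24+7 = 31
k=8: res = 31+8 = 39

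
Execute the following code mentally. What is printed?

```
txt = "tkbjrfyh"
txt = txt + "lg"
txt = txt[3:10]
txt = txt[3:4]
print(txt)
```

+ 'lg' → 'tkbjrfyhlg'
slice [3:10] → 'jrfyhlg'
slice [3:4] → 'y'

y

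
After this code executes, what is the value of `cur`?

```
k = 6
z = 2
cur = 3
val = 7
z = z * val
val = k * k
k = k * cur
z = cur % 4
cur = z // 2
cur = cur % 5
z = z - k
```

1

z = 2*7 = 14
val = 6*6 = 36
k = 6*3 = 18
z = 3%4 = 3
cur = 3//2 = 1
cur = 1%5 = 1
z = 3-18 = -15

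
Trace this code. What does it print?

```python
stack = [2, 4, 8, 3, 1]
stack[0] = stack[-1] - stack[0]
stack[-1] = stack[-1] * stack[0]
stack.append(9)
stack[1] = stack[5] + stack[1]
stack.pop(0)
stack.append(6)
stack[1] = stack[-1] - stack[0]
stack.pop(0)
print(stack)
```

[-7, 3, -1, 9, 6]

stack[0] = stack[-1]-stack[0] = 1-2 = -1 → [-1, 4, 8, 3, 1]
stack[-1] = stack[-1]*stack[0] = 1*(-1) = -1 → [-1, 4, 8, 3, -1]
append 9 → [-1, 4, 8, 3, -1, 9]
stack[1] = stack[5]+stack[1] = 9+4 = 13 → [-1, 13, 8, 3, -1, 9]
pop(0) removes -1 → [13, 8, 3, -1, 9]
append 6 → [13, 8, 3, -1, 9, 6]
stack[1] = stack[-1]-stack[0] = 6-13 = -7 → [13, -7, 3, -1, 9, 6]
pop(0) removes 13 → [-7, 3, -1, 9, 6]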